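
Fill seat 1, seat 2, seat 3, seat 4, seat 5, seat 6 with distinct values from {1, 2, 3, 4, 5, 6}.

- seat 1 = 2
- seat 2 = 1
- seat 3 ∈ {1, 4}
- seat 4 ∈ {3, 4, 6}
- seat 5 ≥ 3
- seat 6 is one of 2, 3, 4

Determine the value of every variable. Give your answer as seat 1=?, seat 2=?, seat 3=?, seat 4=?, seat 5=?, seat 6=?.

seat 1=2, seat 2=1, seat 3=4, seat 4=6, seat 5=5, seat 6=3

seat 1 has just one choice, so seat 1 = 2. Remove 2 from seat 6.
seat 2's domain is down to {1}, so seat 2 = 1. Strike 1 from seat 3.
seat 3's domain is down to {4}, so seat 3 = 4. Eliminate 4 elsewhere: seat 4, seat 5, seat 6.
seat 6 has just one choice, so seat 6 = 3. Eliminate 3 elsewhere: seat 4, seat 5.
That leaves seat 4 = 6. Eliminate 6 elsewhere: seat 5.
seat 5's domain is down to {5}, so seat 5 = 5.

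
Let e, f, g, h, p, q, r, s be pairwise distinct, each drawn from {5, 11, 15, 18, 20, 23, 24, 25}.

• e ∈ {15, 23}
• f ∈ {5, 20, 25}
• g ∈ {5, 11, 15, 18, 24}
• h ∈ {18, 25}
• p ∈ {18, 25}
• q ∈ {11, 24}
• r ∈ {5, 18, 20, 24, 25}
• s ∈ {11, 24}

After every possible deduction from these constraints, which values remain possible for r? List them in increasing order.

5, 20

The 8 variables together cover exactly {5, 11, 15, 18, 20, 23, 24, 25} — 8 values for 8 variables — and 23 appears only in e's list, so e = 23.
The 7 still-open variables draw from only 7 values {5, 11, 15, 18, 20, 24, 25}, so each is used; only g can be 15, hence g = 15.
h and p share exactly the 2 values {18, 25}; by pigeonhole those values go to them, so strike 18, 25 from f, r.
The 2 variables q and s are confined to {11, 24}, which locks those values in; drop them from r.
No further eliminations apply; r can still be any of 5, 20.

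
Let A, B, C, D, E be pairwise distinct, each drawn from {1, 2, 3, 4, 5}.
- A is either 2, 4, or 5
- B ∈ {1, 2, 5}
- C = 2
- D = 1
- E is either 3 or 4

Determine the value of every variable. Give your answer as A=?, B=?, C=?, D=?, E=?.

C must be 2 (only option left). Strike 2 from A, B.
D must be 1 (only option left). Eliminate 1 elsewhere: B.
That leaves B = 5. Remove 5 from A.
That leaves A = 4. Remove 4 from E.
That leaves E = 3.

A=4, B=5, C=2, D=1, E=3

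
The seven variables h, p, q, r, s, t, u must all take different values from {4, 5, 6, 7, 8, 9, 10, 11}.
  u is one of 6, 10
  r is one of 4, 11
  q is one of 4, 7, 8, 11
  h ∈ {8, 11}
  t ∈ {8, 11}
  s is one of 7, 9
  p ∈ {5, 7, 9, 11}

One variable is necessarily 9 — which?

s

The 2 variables h and t are confined to {8, 11}, which locks those values in; drop them from p, q, r.
That leaves r = 4. So q can't be 4.
q's domain is down to {7}, so q = 7. Remove 7 from p, s.
So 9 goes to s.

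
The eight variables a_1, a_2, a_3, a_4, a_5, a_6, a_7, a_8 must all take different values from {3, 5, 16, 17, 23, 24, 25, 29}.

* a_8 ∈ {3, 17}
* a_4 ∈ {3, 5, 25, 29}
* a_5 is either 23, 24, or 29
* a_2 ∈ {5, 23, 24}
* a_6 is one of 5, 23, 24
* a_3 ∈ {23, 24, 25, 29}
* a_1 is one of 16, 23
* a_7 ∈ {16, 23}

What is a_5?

29

The 8 variables draw from only 8 values {3, 5, 16, 17, 23, 24, 25, 29}, so each is used; only a_8 can be 17, hence a_8 = 17.
The 7 still-open variables together cover exactly {3, 5, 16, 23, 24, 25, 29} — 7 values for 7 variables — and 3 appears only in a_4's list, so a_4 = 3.
Among the 6 still-open variables, 25 fits only a_3 (and all 6 values in {5, 16, 23, 24, 25, 29} must be used), so a_3 = 25.
The 5 still-open variables together cover exactly {5, 16, 23, 24, 29} — 5 values for 5 variables — and 29 appears only in a_5's list, so a_5 = 29.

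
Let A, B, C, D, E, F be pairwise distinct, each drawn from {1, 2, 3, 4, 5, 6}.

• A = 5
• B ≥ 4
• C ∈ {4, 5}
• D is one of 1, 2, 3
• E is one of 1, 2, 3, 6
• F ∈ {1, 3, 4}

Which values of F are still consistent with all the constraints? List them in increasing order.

A has just one choice, so A = 5. Eliminate 5 elsewhere: B, C.
C's domain is down to {4}, so C = 4. Strike 4 from B, F.
B has just one choice, so B = 6. Eliminate 6 elsewhere: E.
No further eliminations apply; F can still be any of 1, 3.

1, 3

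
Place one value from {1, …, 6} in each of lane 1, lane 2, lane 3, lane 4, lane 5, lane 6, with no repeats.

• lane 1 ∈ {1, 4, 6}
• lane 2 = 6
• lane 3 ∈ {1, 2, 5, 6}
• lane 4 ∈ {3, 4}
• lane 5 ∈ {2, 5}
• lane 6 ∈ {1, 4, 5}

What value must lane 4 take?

lane 2's domain is down to {6}, so lane 2 = 6. Strike 6 from lane 1, lane 3.
The 5 still-open variables draw from only 5 values {1, 2, 3, 4, 5}, so each is used; only lane 4 can be 3, hence lane 4 = 3.

3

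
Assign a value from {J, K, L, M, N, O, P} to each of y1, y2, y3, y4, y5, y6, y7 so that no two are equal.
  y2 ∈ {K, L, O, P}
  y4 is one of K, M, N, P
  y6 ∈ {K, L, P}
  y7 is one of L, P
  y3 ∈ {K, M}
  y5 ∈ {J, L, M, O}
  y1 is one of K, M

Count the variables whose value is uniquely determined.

Among the 7 variables, J fits only y5 (and all 7 values in {J, K, L, M, N, O, P} must be used), so y5 = J.
The 6 still-open variables together cover exactly {K, L, M, N, O, P} — 6 values for 6 variables — and N appears only in y4's list, so y4 = N.
The 5 still-open variables draw from only 5 values {K, L, M, O, P}, so each is used; only y2 can be O, hence y2 = O.
The 2 variables y1 and y3 are confined to {K, M}, which locks those values in; drop them from y6.
Determined: y2=O, y4=N, y5=J. The other variables each still have more than one consistent value. That makes 3.

3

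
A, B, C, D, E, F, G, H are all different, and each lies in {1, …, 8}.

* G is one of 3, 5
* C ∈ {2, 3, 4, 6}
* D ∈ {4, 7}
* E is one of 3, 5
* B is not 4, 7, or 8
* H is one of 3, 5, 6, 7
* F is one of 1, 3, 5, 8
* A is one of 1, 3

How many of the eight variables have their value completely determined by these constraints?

2

The 8 variables draw from only 8 values {1, 2, 3, 4, 5, 6, 7, 8}, so each is used; only F can be 8, hence F = 8.
The 2 variables E and G are confined to {3, 5}, which locks those values in; drop them from A, B, C, H.
That leaves A = 1. So B can't be 1.
Determined: A=1, F=8. The other variables each still have more than one consistent value. That makes 2.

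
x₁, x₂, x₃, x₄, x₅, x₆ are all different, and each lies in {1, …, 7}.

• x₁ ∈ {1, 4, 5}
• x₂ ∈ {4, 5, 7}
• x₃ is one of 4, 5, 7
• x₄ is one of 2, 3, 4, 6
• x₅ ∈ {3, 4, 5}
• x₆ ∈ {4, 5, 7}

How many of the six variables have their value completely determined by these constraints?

2

x₂, x₃, x₆ between them cover only {4, 5, 7} — a naked triple. Remove those values from x₁, x₄, x₅.
x₁ must be 1 (only option left).
That leaves x₅ = 3. Strike 3 from x₄.
Determined: x₁=1, x₅=3. The other variables each still have more than one consistent value. That makes 2.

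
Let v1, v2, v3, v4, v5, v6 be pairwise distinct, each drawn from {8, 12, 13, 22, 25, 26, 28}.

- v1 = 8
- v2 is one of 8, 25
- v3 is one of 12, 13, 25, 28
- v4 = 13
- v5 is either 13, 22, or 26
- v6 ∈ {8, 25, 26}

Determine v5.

v1 must be 8 (only option left). Remove 8 from v2, v6.
v2 must be 25 (only option left). Strike 25 from v3, v6.
v4 must be 13 (only option left). Strike 13 from v3, v5.
v6 must be 26 (only option left). Eliminate 26 elsewhere: v5.
So v5 = 22.

22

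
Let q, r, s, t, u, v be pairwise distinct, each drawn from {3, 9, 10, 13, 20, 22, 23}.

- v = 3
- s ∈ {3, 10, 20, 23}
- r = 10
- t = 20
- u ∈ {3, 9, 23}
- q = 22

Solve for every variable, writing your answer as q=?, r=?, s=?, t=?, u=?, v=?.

q=22, r=10, s=23, t=20, u=9, v=3

q must be 22 (only option left).
r has just one choice, so r = 10. Remove 10 from s.
That leaves t = 20. Eliminate 20 elsewhere: s.
That leaves v = 3. Eliminate 3 elsewhere: s, u.
s has just one choice, so s = 23. So u can't be 23.
u has just one choice, so u = 9.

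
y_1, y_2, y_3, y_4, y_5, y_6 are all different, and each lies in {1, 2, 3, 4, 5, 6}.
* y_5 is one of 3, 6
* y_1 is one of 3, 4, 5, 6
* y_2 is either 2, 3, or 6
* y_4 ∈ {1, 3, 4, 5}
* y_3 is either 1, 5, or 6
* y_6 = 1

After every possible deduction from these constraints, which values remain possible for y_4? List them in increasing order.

3, 4, 5

y_6's domain is down to {1}, so y_6 = 1. Remove 1 from y_3, y_4.
The 5 still-open variables draw from only 5 values {2, 3, 4, 5, 6}, so each is used; only y_2 can be 2, hence y_2 = 2.
No further eliminations apply; y_4 can still be any of 3, 4, 5.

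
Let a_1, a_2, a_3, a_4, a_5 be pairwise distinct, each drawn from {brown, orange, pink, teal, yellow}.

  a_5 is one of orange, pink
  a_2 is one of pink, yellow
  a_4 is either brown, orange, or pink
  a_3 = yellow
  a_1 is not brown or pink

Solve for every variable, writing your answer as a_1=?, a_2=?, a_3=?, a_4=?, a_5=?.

a_3 must be yellow (only option left). So a_1, a_2 can't be yellow.
a_2 must be pink (only option left). Strike pink from a_4, a_5.
That leaves a_5 = orange. Strike orange from a_1, a_4.
That leaves a_1 = teal.
a_4 has just one choice, so a_4 = brown.

a_1=teal, a_2=pink, a_3=yellow, a_4=brown, a_5=orange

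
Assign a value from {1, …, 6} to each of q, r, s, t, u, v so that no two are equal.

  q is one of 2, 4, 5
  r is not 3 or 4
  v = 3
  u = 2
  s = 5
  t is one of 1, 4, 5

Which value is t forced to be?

s must be 5 (only option left). Strike 5 from q, r, t.
That leaves u = 2. Strike 2 from q, r.
That leaves v = 3.
q must be 4 (only option left). Remove 4 from t.
So t = 1.

1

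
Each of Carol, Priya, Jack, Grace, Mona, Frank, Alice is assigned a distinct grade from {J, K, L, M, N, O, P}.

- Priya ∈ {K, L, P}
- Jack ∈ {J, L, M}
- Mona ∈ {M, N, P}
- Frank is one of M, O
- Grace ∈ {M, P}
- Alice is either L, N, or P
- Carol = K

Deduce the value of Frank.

O

Carol has just one choice, so Carol = K. Remove K from Priya.
The 6 still-open variables draw from only 6 values {J, L, M, N, O, P}, so each is used; only Jack can be J, hence Jack = J.
Among the 5 still-open variables, O fits only Frank (and all 5 values in {L, M, N, O, P} must be used), so Frank = O.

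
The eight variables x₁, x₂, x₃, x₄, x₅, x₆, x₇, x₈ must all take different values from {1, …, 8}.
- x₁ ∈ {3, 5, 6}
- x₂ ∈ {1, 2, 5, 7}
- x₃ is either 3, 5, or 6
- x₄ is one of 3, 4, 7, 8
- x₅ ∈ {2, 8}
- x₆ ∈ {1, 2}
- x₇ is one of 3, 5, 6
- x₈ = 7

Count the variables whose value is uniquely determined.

3

x₈ has just one choice, so x₈ = 7. Remove 7 from x₂, x₄.
The 7 still-open variables draw from only 7 values {1, 2, 3, 4, 5, 6, 8}, so each is used; only x₄ can be 4, hence x₄ = 4.
The 6 still-open variables together cover exactly {1, 2, 3, 5, 6, 8} — 6 values for 6 variables — and 8 appears only in x₅'s list, so x₅ = 8.
x₁, x₃, x₇ between them cover only {3, 5, 6} — a naked triple. Remove those values from x₂.
Determined: x₄=4, x₅=8, x₈=7. The other variables each still have more than one consistent value. That makes 3.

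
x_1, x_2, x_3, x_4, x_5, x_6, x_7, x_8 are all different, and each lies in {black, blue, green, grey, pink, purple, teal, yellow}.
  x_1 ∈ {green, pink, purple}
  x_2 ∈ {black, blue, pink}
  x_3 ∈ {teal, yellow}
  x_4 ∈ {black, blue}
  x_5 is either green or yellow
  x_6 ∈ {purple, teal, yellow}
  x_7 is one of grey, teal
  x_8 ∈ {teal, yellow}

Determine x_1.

Among the 8 variables, grey fits only x_7 (and all 8 values in {black, blue, green, grey, pink, purple, teal, yellow} must be used), so x_7 = grey.
The 2 variables x_3 and x_8 are confined to {teal, yellow}, which locks those values in; drop them from x_5, x_6.
x_5 has just one choice, so x_5 = green. Strike green from x_1.
x_6 must be purple (only option left). Remove purple from x_1.
So x_1 = pink.

pink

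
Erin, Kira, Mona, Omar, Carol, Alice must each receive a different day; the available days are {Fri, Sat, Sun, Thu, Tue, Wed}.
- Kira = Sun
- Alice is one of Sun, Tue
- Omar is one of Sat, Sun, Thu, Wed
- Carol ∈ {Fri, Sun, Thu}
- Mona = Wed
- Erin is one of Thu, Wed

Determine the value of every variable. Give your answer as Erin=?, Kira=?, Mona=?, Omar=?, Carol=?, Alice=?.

Erin=Thu, Kira=Sun, Mona=Wed, Omar=Sat, Carol=Fri, Alice=Tue

Kira has just one choice, so Kira = Sun. So Omar, Carol, Alice can't be Sun.
Mona has just one choice, so Mona = Wed. So Erin, Omar can't be Wed.
Alice has just one choice, so Alice = Tue.
That leaves Erin = Thu. Strike Thu from Omar, Carol.
That leaves Omar = Sat.
Carol's domain is down to {Fri}, so Carol = Fri.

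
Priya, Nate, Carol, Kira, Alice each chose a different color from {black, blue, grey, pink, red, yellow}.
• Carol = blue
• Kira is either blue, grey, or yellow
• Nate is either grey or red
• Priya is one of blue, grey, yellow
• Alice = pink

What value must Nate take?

Carol has just one choice, so Carol = blue. Strike blue from Priya, Kira.
Alice must be pink (only option left).
The 3 still-open variables draw from only 3 values {grey, red, yellow}, so each is used; only Nate can be red, hence Nate = red.

red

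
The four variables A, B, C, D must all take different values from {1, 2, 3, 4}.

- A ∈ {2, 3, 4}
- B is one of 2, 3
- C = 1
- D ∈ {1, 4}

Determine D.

C's domain is down to {1}, so C = 1. Strike 1 from D.
So D = 4.

4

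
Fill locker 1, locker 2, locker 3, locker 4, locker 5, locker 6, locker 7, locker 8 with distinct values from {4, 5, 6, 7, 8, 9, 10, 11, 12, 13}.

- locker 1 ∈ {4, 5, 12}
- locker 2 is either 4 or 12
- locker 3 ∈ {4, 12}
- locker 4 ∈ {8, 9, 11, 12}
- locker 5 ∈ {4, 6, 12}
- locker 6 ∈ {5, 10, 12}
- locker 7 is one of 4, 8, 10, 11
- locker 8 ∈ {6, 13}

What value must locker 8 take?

13

locker 2 and locker 3 between them cover only {4, 12} — a naked pair. Remove those values from locker 1, locker 4, locker 5, locker 6, locker 7.
locker 1 has just one choice, so locker 1 = 5. Strike 5 from locker 6.
locker 5 must be 6 (only option left). Eliminate 6 elsewhere: locker 8.
So locker 8 = 13.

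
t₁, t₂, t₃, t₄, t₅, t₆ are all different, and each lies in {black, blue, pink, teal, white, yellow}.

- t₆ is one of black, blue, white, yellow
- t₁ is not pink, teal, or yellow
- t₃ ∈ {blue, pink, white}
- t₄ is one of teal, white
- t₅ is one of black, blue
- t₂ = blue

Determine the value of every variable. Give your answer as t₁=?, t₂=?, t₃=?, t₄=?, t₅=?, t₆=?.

t₁=white, t₂=blue, t₃=pink, t₄=teal, t₅=black, t₆=yellow

t₂ must be blue (only option left). Remove blue from t₁, t₃, t₅, t₆.
t₅'s domain is down to {black}, so t₅ = black. Remove black from t₁, t₆.
t₁ has just one choice, so t₁ = white. Eliminate white elsewhere: t₃, t₄, t₆.
t₃ must be pink (only option left).
t₄ must be teal (only option left).
t₆'s domain is down to {yellow}, so t₆ = yellow.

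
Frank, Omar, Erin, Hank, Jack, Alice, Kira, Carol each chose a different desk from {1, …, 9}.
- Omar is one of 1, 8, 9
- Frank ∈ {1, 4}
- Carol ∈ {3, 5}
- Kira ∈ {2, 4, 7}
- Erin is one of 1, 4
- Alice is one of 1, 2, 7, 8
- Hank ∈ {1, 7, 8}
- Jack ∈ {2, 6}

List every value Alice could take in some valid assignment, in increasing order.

2, 7, 8

Frank and Erin share exactly the 2 values {1, 4}; by pigeonhole those values go to them, so strike 1, 4 from Omar, Hank, Alice, Kira.
Hank, Alice, Kira share exactly the 3 values {2, 7, 8}; by pigeonhole those values go to them, so strike 2, 7, 8 from Omar, Jack.
That leaves Omar = 9.
Jack's domain is down to {6}, so Jack = 6.
No further eliminations apply; Alice can still be any of 2, 7, 8.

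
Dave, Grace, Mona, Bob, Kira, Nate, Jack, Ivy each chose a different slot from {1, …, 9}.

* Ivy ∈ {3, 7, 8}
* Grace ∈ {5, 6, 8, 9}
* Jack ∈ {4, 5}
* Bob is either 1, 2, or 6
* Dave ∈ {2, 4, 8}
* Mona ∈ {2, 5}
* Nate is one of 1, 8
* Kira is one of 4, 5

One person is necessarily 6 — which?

Kira and Jack share exactly the 2 values {4, 5}; by pigeonhole those values go to them, so strike 4, 5 from Dave, Grace, Mona.
Mona has just one choice, so Mona = 2. Strike 2 from Dave, Bob.
Dave's domain is down to {8}, so Dave = 8. So Grace, Nate, Ivy can't be 8.
That leaves Nate = 1. Strike 1 from Bob.
So 6 goes to Bob.

Bob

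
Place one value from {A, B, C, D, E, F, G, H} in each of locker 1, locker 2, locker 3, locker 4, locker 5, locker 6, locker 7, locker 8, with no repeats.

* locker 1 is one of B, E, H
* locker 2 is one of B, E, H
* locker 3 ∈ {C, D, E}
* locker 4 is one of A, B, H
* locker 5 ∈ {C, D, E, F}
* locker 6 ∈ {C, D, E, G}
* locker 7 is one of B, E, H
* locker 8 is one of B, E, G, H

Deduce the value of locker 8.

G

Among the 8 variables, A fits only locker 4 (and all 8 values in {A, B, C, D, E, F, G, H} must be used), so locker 4 = A.
The 7 still-open variables draw from only 7 values {B, C, D, E, F, G, H}, so each is used; only locker 5 can be F, hence locker 5 = F.
locker 1, locker 2, locker 7 between them cover only {B, E, H} — a naked triple. Remove those values from locker 3, locker 6, locker 8.
So locker 8 = G.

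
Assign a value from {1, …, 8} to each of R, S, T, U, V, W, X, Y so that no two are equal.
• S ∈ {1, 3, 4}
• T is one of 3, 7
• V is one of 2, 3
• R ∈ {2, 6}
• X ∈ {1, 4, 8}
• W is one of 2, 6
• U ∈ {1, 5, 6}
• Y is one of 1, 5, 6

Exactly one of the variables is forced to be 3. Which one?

The 8 variables draw from only 8 values {1, 2, 3, 4, 5, 6, 7, 8}, so each is used; only T can be 7, hence T = 7.
Among the 7 still-open variables, 8 fits only X (and all 7 values in {1, 2, 3, 4, 5, 6, 8} must be used), so X = 8.
The 6 still-open variables together cover exactly {1, 2, 3, 4, 5, 6} — 6 values for 6 variables — and 4 appears only in S's list, so S = 4.
The 5 still-open variables draw from only 5 values {1, 2, 3, 5, 6}, so each is used; only V can be 3, hence V = 3.

V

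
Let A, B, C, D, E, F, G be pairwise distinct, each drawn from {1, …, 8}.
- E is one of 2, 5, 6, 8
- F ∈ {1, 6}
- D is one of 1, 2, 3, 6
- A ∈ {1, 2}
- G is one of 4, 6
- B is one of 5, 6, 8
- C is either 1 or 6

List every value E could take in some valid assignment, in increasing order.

5, 8

The 7 variables together cover exactly {1, 2, 3, 4, 5, 6, 8} — 7 values for 7 variables — and 3 appears only in D's list, so D = 3.
Among the 6 still-open variables, 4 fits only G (and all 6 values in {1, 2, 4, 5, 6, 8} must be used), so G = 4.
C and F between them cover only {1, 6} — a naked pair. Remove those values from A, B, E.
A's domain is down to {2}, so A = 2. Eliminate 2 elsewhere: E.
No further eliminations apply; E can still be any of 5, 8.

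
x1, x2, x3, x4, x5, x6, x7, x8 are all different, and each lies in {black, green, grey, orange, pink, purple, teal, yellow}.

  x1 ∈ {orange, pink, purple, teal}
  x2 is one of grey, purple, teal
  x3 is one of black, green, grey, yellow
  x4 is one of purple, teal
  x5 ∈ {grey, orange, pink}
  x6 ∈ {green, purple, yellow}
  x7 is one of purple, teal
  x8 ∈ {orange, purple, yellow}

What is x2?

grey

The 8 variables together cover exactly {black, green, grey, orange, pink, purple, teal, yellow} — 8 values for 8 variables — and black appears only in x3's list, so x3 = black.
The 7 still-open variables together cover exactly {green, grey, orange, pink, purple, teal, yellow} — 7 values for 7 variables — and green appears only in x6's list, so x6 = green.
The 6 still-open variables together cover exactly {grey, orange, pink, purple, teal, yellow} — 6 values for 6 variables — and yellow appears only in x8's list, so x8 = yellow.
x4 and x7 between them cover only {purple, teal} — a naked pair. Remove those values from x1, x2.
So x2 = grey.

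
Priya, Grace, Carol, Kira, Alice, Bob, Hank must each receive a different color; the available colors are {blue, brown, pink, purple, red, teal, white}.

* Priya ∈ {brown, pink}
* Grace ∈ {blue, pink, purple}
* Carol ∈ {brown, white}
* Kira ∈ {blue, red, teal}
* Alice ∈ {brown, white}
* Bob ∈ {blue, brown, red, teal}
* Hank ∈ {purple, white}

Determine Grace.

The 2 variables Carol and Alice are confined to {brown, white}, which locks those values in; drop them from Priya, Bob, Hank.
Priya's domain is down to {pink}, so Priya = pink. Strike pink from Grace.
Hank must be purple (only option left). Remove purple from Grace.
So Grace = blue.

blue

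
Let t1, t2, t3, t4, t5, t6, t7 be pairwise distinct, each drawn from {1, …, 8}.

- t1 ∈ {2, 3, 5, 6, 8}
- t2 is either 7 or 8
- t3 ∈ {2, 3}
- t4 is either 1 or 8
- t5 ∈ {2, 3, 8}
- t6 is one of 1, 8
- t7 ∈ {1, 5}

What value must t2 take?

7

The 7 variables draw from only 7 values {1, 2, 3, 5, 6, 7, 8}, so each is used; only t1 can be 6, hence t1 = 6.
Among the 6 still-open variables, 5 fits only t7 (and all 6 values in {1, 2, 3, 5, 7, 8} must be used), so t7 = 5.
Among the 5 still-open variables, 7 fits only t2 (and all 5 values in {1, 2, 3, 7, 8} must be used), so t2 = 7.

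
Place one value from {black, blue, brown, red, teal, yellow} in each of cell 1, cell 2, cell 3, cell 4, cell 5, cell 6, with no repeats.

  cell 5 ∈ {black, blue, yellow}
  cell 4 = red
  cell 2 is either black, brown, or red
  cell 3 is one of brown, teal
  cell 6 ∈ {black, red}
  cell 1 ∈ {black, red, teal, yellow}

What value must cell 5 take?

cell 4 has just one choice, so cell 4 = red. Strike red from cell 1, cell 2, cell 6.
cell 6 must be black (only option left). Remove black from cell 1, cell 2, cell 5.
cell 2's domain is down to {brown}, so cell 2 = brown. Strike brown from cell 3.
cell 3's domain is down to {teal}, so cell 3 = teal. Remove teal from cell 1.
cell 1's domain is down to {yellow}, so cell 1 = yellow. Remove yellow from cell 5.
So cell 5 = blue.

blue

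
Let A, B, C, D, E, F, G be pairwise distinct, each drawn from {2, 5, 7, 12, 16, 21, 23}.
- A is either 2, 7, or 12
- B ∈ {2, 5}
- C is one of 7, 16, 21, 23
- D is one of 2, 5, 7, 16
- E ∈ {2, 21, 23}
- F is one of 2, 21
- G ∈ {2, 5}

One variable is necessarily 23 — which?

E

Among the 7 variables, 12 fits only A (and all 7 values in {2, 5, 7, 12, 16, 21, 23} must be used), so A = 12.
The 2 variables B and G are confined to {2, 5}, which locks those values in; drop them from D, E, F.
F must be 21 (only option left). Eliminate 21 elsewhere: C, E.
So 23 goes to E.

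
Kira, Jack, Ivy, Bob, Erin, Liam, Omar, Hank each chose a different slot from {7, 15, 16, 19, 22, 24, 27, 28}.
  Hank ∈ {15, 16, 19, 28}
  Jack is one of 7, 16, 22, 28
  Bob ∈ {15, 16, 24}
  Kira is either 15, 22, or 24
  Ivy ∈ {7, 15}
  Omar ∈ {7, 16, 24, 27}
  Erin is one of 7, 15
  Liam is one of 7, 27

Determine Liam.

27

The 8 variables draw from only 8 values {7, 15, 16, 19, 22, 24, 27, 28}, so each is used; only Hank can be 19, hence Hank = 19.
The 7 still-open variables draw from only 7 values {7, 15, 16, 22, 24, 27, 28}, so each is used; only Jack can be 28, hence Jack = 28.
Among the 6 still-open variables, 22 fits only Kira (and all 6 values in {7, 15, 16, 22, 24, 27} must be used), so Kira = 22.
The 2 variables Ivy and Erin are confined to {7, 15}, which locks those values in; drop them from Bob, Liam, Omar.
So Liam = 27.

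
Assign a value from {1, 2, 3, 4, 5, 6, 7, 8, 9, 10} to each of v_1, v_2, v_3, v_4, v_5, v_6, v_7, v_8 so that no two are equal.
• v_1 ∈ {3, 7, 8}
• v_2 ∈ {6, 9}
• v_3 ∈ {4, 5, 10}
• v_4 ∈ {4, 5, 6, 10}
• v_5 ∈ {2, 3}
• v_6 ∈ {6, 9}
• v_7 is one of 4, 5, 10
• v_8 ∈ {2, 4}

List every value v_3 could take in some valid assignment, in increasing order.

4, 5, 10

v_2 and v_6 share exactly the 2 values {6, 9}; by pigeonhole those values go to them, so strike 6, 9 from v_4.
v_3, v_4, v_7 between them cover only {4, 5, 10} — a naked triple. Remove those values from v_8.
v_8's domain is down to {2}, so v_8 = 2. Eliminate 2 elsewhere: v_5.
v_5's domain is down to {3}, so v_5 = 3. Eliminate 3 elsewhere: v_1.
No further eliminations apply; v_3 can still be any of 4, 5, 10.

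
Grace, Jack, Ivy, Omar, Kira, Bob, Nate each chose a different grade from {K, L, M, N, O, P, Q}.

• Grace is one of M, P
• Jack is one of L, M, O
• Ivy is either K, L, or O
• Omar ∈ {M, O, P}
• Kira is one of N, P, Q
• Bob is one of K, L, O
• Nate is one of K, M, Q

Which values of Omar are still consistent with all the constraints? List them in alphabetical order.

Among the 7 variables, N fits only Kira (and all 7 values in {K, L, M, N, O, P, Q} must be used), so Kira = N.
Among the 6 still-open variables, Q fits only Nate (and all 6 values in {K, L, M, O, P, Q} must be used), so Nate = Q.
No further eliminations apply; Omar can still be any of M, O, P.

M, O, P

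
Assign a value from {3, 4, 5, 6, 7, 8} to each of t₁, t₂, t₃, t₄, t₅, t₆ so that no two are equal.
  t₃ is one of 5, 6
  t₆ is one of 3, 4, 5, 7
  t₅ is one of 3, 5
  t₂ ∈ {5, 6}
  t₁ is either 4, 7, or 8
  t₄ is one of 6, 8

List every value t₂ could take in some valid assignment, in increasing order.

t₂ and t₃ share exactly the 2 values {5, 6}; by pigeonhole those values go to them, so strike 5, 6 from t₄, t₅, t₆.
t₄ must be 8 (only option left). So t₁ can't be 8.
That leaves t₅ = 3. So t₆ can't be 3.
No further eliminations apply; t₂ can still be any of 5, 6.

5, 6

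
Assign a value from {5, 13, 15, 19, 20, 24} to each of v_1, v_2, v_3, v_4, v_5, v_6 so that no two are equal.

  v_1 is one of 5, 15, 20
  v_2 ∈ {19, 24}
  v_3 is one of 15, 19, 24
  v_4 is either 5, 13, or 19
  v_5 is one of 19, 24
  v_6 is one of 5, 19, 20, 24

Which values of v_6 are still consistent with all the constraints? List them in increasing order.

The 6 variables together cover exactly {5, 13, 15, 19, 20, 24} — 6 values for 6 variables — and 13 appears only in v_4's list, so v_4 = 13.
v_2 and v_5 between them cover only {19, 24} — a naked pair. Remove those values from v_3, v_6.
v_3 has just one choice, so v_3 = 15. Eliminate 15 elsewhere: v_1.
No further eliminations apply; v_6 can still be any of 5, 20.

5, 20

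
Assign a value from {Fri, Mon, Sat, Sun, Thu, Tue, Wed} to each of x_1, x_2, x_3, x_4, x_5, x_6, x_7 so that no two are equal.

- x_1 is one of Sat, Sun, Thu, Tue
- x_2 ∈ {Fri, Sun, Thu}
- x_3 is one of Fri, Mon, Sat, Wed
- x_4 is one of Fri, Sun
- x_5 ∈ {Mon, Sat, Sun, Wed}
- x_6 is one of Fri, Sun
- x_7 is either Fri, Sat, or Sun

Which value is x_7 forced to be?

The 7 variables draw from only 7 values {Fri, Mon, Sat, Sun, Thu, Tue, Wed}, so each is used; only x_1 can be Tue, hence x_1 = Tue.
The 6 still-open variables draw from only 6 values {Fri, Mon, Sat, Sun, Thu, Wed}, so each is used; only x_2 can be Thu, hence x_2 = Thu.
x_4 and x_6 between them cover only {Fri, Sun} — a naked pair. Remove those values from x_3, x_5, x_7.
So x_7 = Sat.

Sat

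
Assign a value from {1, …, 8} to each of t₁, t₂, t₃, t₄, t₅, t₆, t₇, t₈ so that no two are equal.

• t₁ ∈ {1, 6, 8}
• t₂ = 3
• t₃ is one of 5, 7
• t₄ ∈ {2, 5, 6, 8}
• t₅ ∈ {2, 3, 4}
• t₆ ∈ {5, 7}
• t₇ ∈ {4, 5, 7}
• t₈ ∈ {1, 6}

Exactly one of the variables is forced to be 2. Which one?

t₂ has just one choice, so t₂ = 3. Remove 3 from t₅.
The 2 variables t₃ and t₆ are confined to {5, 7}, which locks those values in; drop them from t₄, t₇.
t₇ has just one choice, so t₇ = 4. Remove 4 from t₅.
So 2 goes to t₅.

t₅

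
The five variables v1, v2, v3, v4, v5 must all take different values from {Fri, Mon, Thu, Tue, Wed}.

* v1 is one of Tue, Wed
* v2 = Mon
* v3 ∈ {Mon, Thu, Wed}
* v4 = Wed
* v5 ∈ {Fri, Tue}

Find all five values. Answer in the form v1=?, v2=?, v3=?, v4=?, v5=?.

v2's domain is down to {Mon}, so v2 = Mon. So v3 can't be Mon.
That leaves v4 = Wed. So v1, v3 can't be Wed.
v1 has just one choice, so v1 = Tue. Remove Tue from v5.
v3 has just one choice, so v3 = Thu.
v5 must be Fri (only option left).

v1=Tue, v2=Mon, v3=Thu, v4=Wed, v5=Fri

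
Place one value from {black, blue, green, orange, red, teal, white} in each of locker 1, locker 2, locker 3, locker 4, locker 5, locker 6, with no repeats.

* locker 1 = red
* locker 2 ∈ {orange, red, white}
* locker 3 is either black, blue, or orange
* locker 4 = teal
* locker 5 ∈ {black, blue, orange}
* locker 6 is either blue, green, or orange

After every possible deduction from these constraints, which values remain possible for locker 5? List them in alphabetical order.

locker 1's domain is down to {red}, so locker 1 = red. Remove red from locker 2.
locker 4 has just one choice, so locker 4 = teal.
No further eliminations apply; locker 5 can still be any of black, blue, orange.

black, blue, orange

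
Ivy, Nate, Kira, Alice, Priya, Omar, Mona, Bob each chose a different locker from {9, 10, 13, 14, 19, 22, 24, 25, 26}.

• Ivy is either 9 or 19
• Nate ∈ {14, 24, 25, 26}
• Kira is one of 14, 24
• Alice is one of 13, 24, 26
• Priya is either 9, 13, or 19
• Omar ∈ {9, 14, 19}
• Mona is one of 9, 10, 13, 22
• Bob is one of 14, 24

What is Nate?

Kira and Bob share exactly the 2 values {14, 24}; by pigeonhole those values go to them, so strike 14, 24 from Nate, Alice, Omar.
The 2 variables Ivy and Omar are confined to {9, 19}, which locks those values in; drop them from Priya, Mona.
That leaves Priya = 13. Strike 13 from Alice, Mona.
That leaves Alice = 26. Remove 26 from Nate.
So Nate = 25.

25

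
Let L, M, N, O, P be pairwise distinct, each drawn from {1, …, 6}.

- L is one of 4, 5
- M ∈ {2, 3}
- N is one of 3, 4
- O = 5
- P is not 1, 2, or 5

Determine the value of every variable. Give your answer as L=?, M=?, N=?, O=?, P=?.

L=4, M=2, N=3, O=5, P=6

O has just one choice, so O = 5. Remove 5 from L.
That leaves L = 4. Eliminate 4 elsewhere: N, P.
That leaves N = 3. Eliminate 3 elsewhere: M, P.
That leaves P = 6.
M must be 2 (only option left).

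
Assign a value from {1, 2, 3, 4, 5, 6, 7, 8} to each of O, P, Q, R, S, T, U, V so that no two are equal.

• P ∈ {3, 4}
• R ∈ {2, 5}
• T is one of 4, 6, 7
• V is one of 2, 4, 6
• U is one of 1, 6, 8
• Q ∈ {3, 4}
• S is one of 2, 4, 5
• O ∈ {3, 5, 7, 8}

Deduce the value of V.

The 8 variables draw from only 8 values {1, 2, 3, 4, 5, 6, 7, 8}, so each is used; only U can be 1, hence U = 1.
The 7 still-open variables together cover exactly {2, 3, 4, 5, 6, 7, 8} — 7 values for 7 variables — and 8 appears only in O's list, so O = 8.
Among the 6 still-open variables, 7 fits only T (and all 6 values in {2, 3, 4, 5, 6, 7} must be used), so T = 7.
Among the 5 still-open variables, 6 fits only V (and all 5 values in {2, 3, 4, 5, 6} must be used), so V = 6.

6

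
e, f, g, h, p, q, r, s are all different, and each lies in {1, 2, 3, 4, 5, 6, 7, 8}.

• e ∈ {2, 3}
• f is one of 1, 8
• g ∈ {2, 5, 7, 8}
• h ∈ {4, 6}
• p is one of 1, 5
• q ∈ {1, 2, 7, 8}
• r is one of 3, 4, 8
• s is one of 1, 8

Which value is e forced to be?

Among the 8 variables, 6 fits only h (and all 8 values in {1, 2, 3, 4, 5, 6, 7, 8} must be used), so h = 6.
The 7 still-open variables draw from only 7 values {1, 2, 3, 4, 5, 7, 8}, so each is used; only r can be 4, hence r = 4.
The 6 still-open variables draw from only 6 values {1, 2, 3, 5, 7, 8}, so each is used; only e can be 3, hence e = 3.

3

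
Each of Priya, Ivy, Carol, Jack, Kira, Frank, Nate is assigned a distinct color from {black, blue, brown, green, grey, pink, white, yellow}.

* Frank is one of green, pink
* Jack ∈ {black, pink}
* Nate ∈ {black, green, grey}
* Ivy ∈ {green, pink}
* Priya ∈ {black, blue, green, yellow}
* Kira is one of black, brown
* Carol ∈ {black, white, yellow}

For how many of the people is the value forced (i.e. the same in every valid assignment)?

3

The 2 variables Ivy and Frank are confined to {green, pink}, which locks those values in; drop them from Priya, Jack, Nate.
Jack's domain is down to {black}, so Jack = black. Strike black from Priya, Carol, Kira, Nate.
Kira has just one choice, so Kira = brown.
Nate has just one choice, so Nate = grey.
Determined: Jack=black, Kira=brown, Nate=grey. The other people each still have more than one consistent value. That makes 3.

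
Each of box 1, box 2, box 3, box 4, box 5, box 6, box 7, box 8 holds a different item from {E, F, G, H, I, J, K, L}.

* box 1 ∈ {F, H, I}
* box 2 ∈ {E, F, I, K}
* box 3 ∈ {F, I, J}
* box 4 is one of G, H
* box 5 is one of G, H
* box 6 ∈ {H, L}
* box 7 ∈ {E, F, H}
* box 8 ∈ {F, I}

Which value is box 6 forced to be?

The 8 variables together cover exactly {E, F, G, H, I, J, K, L} — 8 values for 8 variables — and J appears only in box 3's list, so box 3 = J.
The 7 still-open variables draw from only 7 values {E, F, G, H, I, K, L}, so each is used; only box 2 can be K, hence box 2 = K.
The 6 still-open variables together cover exactly {E, F, G, H, I, L} — 6 values for 6 variables — and E appears only in box 7's list, so box 7 = E.
Among the 5 still-open variables, L fits only box 6 (and all 5 values in {F, G, H, I, L} must be used), so box 6 = L.

L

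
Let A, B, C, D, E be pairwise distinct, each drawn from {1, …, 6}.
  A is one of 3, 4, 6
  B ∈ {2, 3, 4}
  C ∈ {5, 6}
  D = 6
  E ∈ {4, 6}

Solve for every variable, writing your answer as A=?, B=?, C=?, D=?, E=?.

D's domain is down to {6}, so D = 6. So A, C, E can't be 6.
E has just one choice, so E = 4. Eliminate 4 elsewhere: A, B.
That leaves A = 3. Strike 3 from B.
B has just one choice, so B = 2.
That leaves C = 5.

A=3, B=2, C=5, D=6, E=4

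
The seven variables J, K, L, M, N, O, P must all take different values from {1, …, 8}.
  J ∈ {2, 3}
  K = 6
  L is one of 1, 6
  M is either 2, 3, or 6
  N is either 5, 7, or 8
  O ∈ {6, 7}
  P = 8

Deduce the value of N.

K has just one choice, so K = 6. Remove 6 from L, M, O.
L's domain is down to {1}, so L = 1.
O has just one choice, so O = 7. Remove 7 from N.
That leaves P = 8. Eliminate 8 elsewhere: N.
So N = 5.

5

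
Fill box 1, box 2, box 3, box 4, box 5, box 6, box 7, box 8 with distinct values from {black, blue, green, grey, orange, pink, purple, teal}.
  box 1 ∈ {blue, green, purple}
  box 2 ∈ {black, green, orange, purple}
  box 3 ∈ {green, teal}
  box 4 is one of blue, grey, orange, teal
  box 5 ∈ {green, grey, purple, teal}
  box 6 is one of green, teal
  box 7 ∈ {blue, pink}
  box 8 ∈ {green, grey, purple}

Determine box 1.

Among the 8 variables, black fits only box 2 (and all 8 values in {black, blue, green, grey, orange, pink, purple, teal} must be used), so box 2 = black.
The 7 still-open variables draw from only 7 values {blue, green, grey, orange, pink, purple, teal}, so each is used; only box 4 can be orange, hence box 4 = orange.
The 6 still-open variables together cover exactly {blue, green, grey, pink, purple, teal} — 6 values for 6 variables — and pink appears only in box 7's list, so box 7 = pink.
The 5 still-open variables together cover exactly {blue, green, grey, purple, teal} — 5 values for 5 variables — and blue appears only in box 1's list, so box 1 = blue.

blue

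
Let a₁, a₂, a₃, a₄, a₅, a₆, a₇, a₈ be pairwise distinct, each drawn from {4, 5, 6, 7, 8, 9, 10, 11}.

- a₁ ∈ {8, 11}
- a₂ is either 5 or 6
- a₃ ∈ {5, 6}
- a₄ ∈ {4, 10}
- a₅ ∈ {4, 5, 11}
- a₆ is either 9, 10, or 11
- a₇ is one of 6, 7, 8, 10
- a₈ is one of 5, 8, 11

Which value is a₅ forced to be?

Among the 8 variables, 7 fits only a₇ (and all 8 values in {4, 5, 6, 7, 8, 9, 10, 11} must be used), so a₇ = 7.
The 7 still-open variables together cover exactly {4, 5, 6, 8, 9, 10, 11} — 7 values for 7 variables — and 9 appears only in a₆'s list, so a₆ = 9.
Among the 6 still-open variables, 10 fits only a₄ (and all 6 values in {4, 5, 6, 8, 10, 11} must be used), so a₄ = 10.
The 5 still-open variables together cover exactly {4, 5, 6, 8, 11} — 5 values for 5 variables — and 4 appears only in a₅'s list, so a₅ = 4.

4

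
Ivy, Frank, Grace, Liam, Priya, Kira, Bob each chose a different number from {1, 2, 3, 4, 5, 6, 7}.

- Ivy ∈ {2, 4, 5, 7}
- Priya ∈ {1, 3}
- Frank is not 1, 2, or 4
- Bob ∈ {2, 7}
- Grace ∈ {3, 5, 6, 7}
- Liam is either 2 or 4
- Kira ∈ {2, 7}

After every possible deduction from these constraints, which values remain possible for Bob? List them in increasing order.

2, 7

The 7 variables together cover exactly {1, 2, 3, 4, 5, 6, 7} — 7 values for 7 variables — and 1 appears only in Priya's list, so Priya = 1.
The 2 variables Kira and Bob are confined to {2, 7}, which locks those values in; drop them from Ivy, Frank, Grace, Liam.
That leaves Liam = 4. Eliminate 4 elsewhere: Ivy.
That leaves Ivy = 5. So Frank, Grace can't be 5.
No further eliminations apply; Bob can still be any of 2, 7.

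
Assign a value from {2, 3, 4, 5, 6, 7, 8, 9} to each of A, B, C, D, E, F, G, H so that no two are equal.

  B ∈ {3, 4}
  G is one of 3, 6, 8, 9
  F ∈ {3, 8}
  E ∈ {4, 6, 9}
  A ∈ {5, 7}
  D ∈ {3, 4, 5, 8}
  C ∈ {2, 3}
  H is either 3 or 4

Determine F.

8

Among the 8 variables, 2 fits only C (and all 8 values in {2, 3, 4, 5, 6, 7, 8, 9} must be used), so C = 2.
Among the 7 still-open variables, 7 fits only A (and all 7 values in {3, 4, 5, 6, 7, 8, 9} must be used), so A = 7.
Among the 6 still-open variables, 5 fits only D (and all 6 values in {3, 4, 5, 6, 8, 9} must be used), so D = 5.
The 2 variables B and H are confined to {3, 4}, which locks those values in; drop them from E, F, G.
So F = 8.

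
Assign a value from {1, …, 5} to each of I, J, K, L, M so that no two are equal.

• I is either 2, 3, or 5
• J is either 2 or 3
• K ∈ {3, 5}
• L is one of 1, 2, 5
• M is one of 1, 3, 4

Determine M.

Among the 5 variables, 4 fits only M (and all 5 values in {1, 2, 3, 4, 5} must be used), so M = 4.

4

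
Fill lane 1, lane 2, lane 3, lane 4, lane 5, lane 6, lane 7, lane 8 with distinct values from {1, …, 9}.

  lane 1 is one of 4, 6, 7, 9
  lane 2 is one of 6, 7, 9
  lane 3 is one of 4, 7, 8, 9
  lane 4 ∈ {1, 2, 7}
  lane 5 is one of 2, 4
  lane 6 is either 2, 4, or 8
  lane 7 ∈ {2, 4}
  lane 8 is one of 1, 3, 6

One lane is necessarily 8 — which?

The 8 variables together cover exactly {1, 2, 3, 4, 6, 7, 8, 9} — 8 values for 8 variables — and 3 appears only in lane 8's list, so lane 8 = 3.
The 7 still-open variables together cover exactly {1, 2, 4, 6, 7, 8, 9} — 7 values for 7 variables — and 1 appears only in lane 4's list, so lane 4 = 1.
lane 5 and lane 7 between them cover only {2, 4} — a naked pair. Remove those values from lane 1, lane 3, lane 6.
So 8 goes to lane 6.

lane 6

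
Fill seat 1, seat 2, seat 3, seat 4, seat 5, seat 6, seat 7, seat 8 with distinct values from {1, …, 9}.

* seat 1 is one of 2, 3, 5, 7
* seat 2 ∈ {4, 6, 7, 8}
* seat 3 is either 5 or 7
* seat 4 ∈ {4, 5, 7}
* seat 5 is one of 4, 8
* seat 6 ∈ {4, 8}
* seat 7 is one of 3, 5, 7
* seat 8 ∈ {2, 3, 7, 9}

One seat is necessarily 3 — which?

seat 7

The 8 variables draw from only 8 values {2, 3, 4, 5, 6, 7, 8, 9}, so each is used; only seat 2 can be 6, hence seat 2 = 6.
The 7 still-open variables draw from only 7 values {2, 3, 4, 5, 7, 8, 9}, so each is used; only seat 8 can be 9, hence seat 8 = 9.
The 6 still-open variables draw from only 6 values {2, 3, 4, 5, 7, 8}, so each is used; only seat 1 can be 2, hence seat 1 = 2.
The 5 still-open variables draw from only 5 values {3, 4, 5, 7, 8}, so each is used; only seat 7 can be 3, hence seat 7 = 3.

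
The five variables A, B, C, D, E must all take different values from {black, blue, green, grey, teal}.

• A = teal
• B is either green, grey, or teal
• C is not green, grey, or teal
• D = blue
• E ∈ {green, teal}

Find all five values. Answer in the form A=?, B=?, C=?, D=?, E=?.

A=teal, B=grey, C=black, D=blue, E=green

A's domain is down to {teal}, so A = teal. Strike teal from B, E.
D has just one choice, so D = blue. Eliminate blue elsewhere: C.
E has just one choice, so E = green. Eliminate green elsewhere: B.
That leaves B = grey.
C has just one choice, so C = black.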